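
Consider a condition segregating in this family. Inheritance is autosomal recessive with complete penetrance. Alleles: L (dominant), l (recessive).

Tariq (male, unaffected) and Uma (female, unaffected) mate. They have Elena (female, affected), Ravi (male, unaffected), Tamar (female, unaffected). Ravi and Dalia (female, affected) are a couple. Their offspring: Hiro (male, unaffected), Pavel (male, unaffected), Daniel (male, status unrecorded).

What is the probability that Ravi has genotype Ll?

Tariq is unaffected so carries L and passed l to Elena (ll), so Tariq is Ll.
Uma is unaffected so carries L and passed l to Elena (ll), so Uma is Ll.
Their cross gives offspring ratios 1/4 LL : 1/2 Ll : 1/4 ll. Conditioning on Ravi being unaffected, P(Ll) = 1/2 / 3/4 = 2/3 before taking Ravi's own offspring into account.
Dalia is affected, so Dalia is ll.
Now use Ravi's offspring. Probability of each recorded status — unaffected son Hiro: 1/2 if Ravi is Ll, 1 if LL; unaffected son Pavel: 1/2 if Ravi is Ll, 1 if LL. (Daniel: equally likely either way, so uninformative.)
Bayes: P(Ll) = 2/3·1/4 / (2/3·1/4 + 1/3·1) = 1/3.

1/3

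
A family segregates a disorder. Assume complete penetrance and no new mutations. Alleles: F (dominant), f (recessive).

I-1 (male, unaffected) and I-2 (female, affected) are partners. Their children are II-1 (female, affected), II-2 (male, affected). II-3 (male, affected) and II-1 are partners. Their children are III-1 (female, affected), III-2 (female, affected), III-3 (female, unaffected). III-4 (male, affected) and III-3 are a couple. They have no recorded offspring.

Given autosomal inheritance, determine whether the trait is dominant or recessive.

dominant

II-3 and II-1 are both affected yet have an unaffected child III-3. Under a recessive model two affected parents are homozygous and every child would be affected, so the trait cannot be recessive.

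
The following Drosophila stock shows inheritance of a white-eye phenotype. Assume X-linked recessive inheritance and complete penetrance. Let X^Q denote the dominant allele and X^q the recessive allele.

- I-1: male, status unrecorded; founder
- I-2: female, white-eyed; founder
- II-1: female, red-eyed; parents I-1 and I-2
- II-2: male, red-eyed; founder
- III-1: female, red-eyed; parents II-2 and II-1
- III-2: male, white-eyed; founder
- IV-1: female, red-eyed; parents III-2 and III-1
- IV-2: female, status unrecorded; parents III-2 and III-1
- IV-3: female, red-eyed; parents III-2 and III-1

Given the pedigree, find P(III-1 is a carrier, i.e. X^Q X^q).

1/5

II-2 is red-eyed, so II-2 is X^Q Y.
II-1 is red-eyed so carries Q and received q from I-2 (X^q X^q), so II-1 is X^Q X^q.
Their cross gives offspring ratios 1/2 X^Q X^Q : 1/2 X^Q X^q. Conditioning on III-1 being red-eyed, P(X^Q X^q) = 1/2 / 1 = 1/2 before taking III-1's own offspring into account.
III-2 is white-eyed, so III-2 is X^q Y.
Now use III-1's offspring. Probability of each recorded status — red-eyed daughter IV-1: 1/2 if III-1 is X^Q X^q, 1 if X^Q X^Q; red-eyed daughter IV-3: 1/2 if III-1 is X^Q X^q, 1 if X^Q X^Q. (IV-2: equally likely either way, so uninformative.)
Bayes: P(X^Q X^q) = 1/2·1/4 / (1/2·1/4 + 1/2·1) = 1/5.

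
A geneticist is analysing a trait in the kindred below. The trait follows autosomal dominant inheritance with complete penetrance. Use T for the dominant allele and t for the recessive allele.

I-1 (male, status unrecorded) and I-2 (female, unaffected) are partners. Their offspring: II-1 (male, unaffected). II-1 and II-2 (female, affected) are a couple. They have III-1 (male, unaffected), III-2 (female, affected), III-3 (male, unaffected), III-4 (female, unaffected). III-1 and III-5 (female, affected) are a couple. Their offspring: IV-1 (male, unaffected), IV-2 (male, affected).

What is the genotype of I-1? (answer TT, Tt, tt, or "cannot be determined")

cannot be determined

I-1's phenotype is unrecorded, and no parent or child forces a single allele at both positions; consistent genotype assignments exist with I-1 as Tt or tt.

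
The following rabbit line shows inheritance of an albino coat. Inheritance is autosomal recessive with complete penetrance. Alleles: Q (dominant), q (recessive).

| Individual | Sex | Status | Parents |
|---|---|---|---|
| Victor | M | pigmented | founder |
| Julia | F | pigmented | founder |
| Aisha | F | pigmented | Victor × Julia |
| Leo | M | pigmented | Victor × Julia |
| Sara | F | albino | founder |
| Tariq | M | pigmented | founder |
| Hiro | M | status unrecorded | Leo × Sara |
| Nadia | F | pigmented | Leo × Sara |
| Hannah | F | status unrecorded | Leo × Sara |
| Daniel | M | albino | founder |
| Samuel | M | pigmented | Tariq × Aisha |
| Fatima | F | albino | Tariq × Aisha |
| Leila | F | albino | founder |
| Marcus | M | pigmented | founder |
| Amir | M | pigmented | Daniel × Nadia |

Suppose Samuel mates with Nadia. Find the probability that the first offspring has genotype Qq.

1/2

Tariq is pigmented so carries Q and passed q to Fatima (qq), so Tariq is Qq.
Aisha is pigmented so carries Q and passed q to Fatima (qq), so Aisha is Qq.
Samuel is a pigmented offspring of Tariq (Qq) × Aisha (Qq), whose cross gives 1/4 QQ : 1/2 Qq : 1/4 qq; conditioning on being pigmented, Samuel is QQ with probability 1/3, Qq with probability 2/3.
Nadia is pigmented so carries Q and received q from Sara (qq), so Nadia is Qq.
Summing over parental genotype combinations, P(offspring has genotype Qq) = 1/3·1/2 + 2/3·1/2 = 1/2.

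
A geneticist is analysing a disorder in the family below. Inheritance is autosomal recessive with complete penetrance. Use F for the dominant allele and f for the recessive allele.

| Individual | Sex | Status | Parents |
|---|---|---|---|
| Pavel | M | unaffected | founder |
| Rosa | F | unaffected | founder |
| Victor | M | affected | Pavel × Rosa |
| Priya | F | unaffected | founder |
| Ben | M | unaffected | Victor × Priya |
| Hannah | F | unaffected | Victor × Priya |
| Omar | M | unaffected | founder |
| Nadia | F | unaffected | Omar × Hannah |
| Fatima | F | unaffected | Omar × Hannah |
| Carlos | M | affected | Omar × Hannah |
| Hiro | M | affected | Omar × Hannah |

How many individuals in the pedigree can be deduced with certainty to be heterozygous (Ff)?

Obligate heterozygotes: Pavel is unaffected so carries F and passed f to Victor (ff), so Pavel is Ff; Rosa is unaffected so carries F and passed f to Victor (ff), so Rosa is Ff; Ben is unaffected so carries F and received f from Victor (ff), so Ben is Ff; Hannah is unaffected so carries F and received f from Victor (ff), so Hannah is Ff; Omar is unaffected so carries F and passed f to Carlos (ff), so Omar is Ff.
Every other individual is either homozygous by phenotype or has at least one consistent homozygous assignment, so the count is 5.

5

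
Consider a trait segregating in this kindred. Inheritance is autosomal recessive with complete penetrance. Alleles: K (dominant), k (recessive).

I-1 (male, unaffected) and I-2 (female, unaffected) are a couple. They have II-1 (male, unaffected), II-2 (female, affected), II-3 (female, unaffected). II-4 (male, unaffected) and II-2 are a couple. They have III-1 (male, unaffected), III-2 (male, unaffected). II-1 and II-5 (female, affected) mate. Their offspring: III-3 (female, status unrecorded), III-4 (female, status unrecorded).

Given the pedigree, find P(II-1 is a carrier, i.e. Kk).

I-1 is unaffected so carries K and passed k to II-2 (kk), so I-1 is Kk.
I-2 is unaffected so carries K and passed k to II-2 (kk), so I-2 is Kk.
Their cross gives offspring ratios 1/4 KK : 1/2 Kk : 1/4 kk. Conditioning on II-1 being unaffected, P(Kk) = 1/2 / 3/4 = 2/3 before taking II-1's own offspring into account.
II-5 is affected, so II-5 is kk.
II-1's offspring (III-3, III-4) would show their recorded status with the same probability whether II-1 is Kk or KK, so they carry no information and P(Kk) = 2/3.

2/3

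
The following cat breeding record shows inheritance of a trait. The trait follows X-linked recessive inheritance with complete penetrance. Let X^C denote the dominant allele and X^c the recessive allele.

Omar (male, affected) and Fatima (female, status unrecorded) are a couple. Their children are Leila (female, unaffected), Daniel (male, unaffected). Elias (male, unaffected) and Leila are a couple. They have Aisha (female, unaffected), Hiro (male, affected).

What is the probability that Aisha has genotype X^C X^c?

Elias is unaffected, so Elias is X^C Y.
Leila is unaffected so carries C and received c from Omar (X^c Y), so Leila is X^C X^c.
Their cross gives offspring ratios 1/2 X^C X^C : 1/2 X^C X^c. Conditioning on Aisha being unaffected, P(X^C X^c) = 1/2 / 1 = 1/2.

1/2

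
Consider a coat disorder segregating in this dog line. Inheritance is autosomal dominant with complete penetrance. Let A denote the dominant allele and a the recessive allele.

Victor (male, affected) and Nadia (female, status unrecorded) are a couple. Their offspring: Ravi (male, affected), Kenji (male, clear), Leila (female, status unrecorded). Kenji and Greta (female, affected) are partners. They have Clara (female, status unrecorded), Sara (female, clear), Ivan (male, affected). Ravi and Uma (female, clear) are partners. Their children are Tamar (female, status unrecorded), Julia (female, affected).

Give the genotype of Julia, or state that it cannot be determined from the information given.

Aa

From phenotype alone, Julia is AA or Aa.
Julia is affected so carries A and received a from Uma (aa), so Julia is Aa.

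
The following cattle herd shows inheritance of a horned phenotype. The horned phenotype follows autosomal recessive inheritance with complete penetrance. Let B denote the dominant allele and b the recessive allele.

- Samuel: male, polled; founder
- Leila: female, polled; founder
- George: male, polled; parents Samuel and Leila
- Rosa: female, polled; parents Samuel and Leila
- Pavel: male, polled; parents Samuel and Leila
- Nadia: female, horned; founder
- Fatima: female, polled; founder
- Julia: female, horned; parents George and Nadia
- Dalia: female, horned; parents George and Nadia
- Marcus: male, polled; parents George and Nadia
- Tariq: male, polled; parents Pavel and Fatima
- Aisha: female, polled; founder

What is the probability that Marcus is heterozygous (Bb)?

Marcus is polled so carries B and received b from Nadia (bb), so Marcus is Bb, giving P(Bb) = 1.

1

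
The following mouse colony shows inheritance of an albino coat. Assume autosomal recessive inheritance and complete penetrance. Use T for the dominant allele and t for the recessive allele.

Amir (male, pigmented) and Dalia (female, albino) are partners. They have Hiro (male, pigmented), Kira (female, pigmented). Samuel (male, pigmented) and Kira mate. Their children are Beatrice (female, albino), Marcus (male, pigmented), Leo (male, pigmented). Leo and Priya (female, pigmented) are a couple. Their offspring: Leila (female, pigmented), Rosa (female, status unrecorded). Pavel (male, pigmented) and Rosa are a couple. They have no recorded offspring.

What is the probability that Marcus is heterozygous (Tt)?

Samuel is pigmented so carries T and passed t to Beatrice (tt), so Samuel is Tt.
Kira is pigmented so carries T and received t from Dalia (tt), so Kira is Tt.
Their cross gives offspring ratios 1/4 TT : 1/2 Tt : 1/4 tt. Conditioning on Marcus being pigmented, P(Tt) = 1/2 / 3/4 = 2/3.

2/3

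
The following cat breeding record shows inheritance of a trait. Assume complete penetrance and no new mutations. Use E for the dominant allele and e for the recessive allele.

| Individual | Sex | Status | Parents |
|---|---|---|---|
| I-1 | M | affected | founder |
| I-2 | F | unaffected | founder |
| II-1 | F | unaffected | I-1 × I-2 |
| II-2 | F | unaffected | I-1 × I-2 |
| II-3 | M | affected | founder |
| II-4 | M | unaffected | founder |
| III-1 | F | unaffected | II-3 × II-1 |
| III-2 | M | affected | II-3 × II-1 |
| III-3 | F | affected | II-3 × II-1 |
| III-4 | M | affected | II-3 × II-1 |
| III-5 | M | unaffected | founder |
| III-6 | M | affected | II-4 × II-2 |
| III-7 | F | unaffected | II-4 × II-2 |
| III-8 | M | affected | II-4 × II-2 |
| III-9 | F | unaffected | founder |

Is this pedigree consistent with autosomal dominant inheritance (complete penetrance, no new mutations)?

No

Under autosomal dominant, III-6 (affected, male) cannot arise from II-4 (unaffected) × II-2 (unaffected).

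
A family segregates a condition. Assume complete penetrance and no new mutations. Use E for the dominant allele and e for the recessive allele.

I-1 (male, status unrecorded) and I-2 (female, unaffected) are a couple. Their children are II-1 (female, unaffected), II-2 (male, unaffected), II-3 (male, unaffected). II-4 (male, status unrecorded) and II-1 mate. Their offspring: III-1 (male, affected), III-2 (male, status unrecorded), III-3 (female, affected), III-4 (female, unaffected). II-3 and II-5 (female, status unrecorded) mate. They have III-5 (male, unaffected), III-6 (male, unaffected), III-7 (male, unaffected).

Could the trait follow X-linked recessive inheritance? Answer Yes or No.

Yes

A consistent assignment under X-linked recessive exists: I-1 X^E Y, I-2 X^E X^e, II-1 X^E X^e, II-2 X^E Y, II-3 X^E Y, II-4 X^e Y, II-5 X^E X^E, III-1 X^e Y, III-2 X^E Y, III-3 X^e X^e, III-4 X^E X^e, III-5 X^E Y, III-6 X^E Y, III-7 X^E Y.
In this assignment every recorded phenotype matches its genotype and every non-founder's genotype is obtainable from its parents' genotypes, so the pedigree is consistent.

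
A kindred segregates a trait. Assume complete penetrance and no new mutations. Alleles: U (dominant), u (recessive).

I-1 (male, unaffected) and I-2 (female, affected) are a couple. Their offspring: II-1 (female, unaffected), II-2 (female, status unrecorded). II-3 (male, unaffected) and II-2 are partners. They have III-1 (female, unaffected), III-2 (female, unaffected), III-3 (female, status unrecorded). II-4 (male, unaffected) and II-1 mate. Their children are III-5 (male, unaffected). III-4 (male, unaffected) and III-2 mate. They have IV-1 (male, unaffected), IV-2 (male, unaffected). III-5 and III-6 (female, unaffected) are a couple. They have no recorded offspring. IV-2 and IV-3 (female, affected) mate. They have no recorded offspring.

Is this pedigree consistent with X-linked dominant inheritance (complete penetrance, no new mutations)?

Yes

A consistent assignment under X-linked dominant exists: I-1 X^u Y, I-2 X^U X^u, II-1 X^u X^u, II-2 X^U X^u, II-3 X^u Y, II-4 X^u Y, III-1 X^u X^u, III-2 X^u X^u, III-3 X^U X^u, III-4 X^u Y, III-5 X^u Y, III-6 X^u X^u, IV-1 X^u Y, IV-2 X^u Y, IV-3 X^U X^U.
In this assignment every recorded phenotype matches its genotype and every non-founder's genotype is obtainable from its parents' genotypes, so the pedigree is consistent.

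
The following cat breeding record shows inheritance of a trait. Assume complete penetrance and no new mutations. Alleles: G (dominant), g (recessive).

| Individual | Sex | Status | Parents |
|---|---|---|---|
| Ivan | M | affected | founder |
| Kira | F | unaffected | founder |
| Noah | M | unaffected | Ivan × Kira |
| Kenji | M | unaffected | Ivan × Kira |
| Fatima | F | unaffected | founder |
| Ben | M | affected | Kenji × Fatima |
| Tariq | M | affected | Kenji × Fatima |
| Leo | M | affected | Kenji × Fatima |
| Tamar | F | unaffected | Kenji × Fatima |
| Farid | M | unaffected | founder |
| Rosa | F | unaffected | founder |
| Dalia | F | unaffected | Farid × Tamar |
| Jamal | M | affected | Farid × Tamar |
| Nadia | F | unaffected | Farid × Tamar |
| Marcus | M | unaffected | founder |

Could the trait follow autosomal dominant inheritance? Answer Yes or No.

Under autosomal dominant, Ben (affected, male) cannot arise from Kenji (unaffected) × Fatima (unaffected).

No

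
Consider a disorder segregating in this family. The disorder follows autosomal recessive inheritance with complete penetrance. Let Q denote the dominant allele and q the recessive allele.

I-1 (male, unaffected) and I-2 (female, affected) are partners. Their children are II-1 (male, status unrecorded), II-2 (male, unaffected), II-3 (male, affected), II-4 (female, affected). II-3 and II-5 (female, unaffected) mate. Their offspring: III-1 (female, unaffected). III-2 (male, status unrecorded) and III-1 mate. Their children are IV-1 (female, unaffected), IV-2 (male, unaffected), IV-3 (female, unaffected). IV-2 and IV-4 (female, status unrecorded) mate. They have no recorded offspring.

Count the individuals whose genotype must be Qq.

3

Obligate heterozygotes: I-1 is unaffected so carries Q and passed q to II-3 (qq), so I-1 is Qq; II-2 is unaffected so carries Q and received q from I-2 (qq), so II-2 is Qq; III-1 is unaffected so carries Q and received q from II-3 (qq), so III-1 is Qq.
Every other individual is either homozygous by phenotype or has at least one consistent homozygous assignment, so the count is 3.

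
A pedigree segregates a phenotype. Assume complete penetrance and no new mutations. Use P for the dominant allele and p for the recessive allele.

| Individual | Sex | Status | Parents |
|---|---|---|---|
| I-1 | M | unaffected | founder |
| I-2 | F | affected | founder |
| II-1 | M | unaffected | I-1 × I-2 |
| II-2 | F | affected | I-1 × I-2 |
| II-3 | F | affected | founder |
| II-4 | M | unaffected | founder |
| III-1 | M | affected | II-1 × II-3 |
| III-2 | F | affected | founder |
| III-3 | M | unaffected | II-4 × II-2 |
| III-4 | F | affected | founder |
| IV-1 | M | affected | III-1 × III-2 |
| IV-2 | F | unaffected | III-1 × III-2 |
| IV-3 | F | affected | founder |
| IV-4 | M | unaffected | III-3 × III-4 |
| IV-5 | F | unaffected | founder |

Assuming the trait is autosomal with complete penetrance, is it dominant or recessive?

III-1 and III-2 are both affected yet have an unaffected child IV-2. Under a recessive model two affected parents are homozygous and every child would be affected, so the trait cannot be recessive.

dominant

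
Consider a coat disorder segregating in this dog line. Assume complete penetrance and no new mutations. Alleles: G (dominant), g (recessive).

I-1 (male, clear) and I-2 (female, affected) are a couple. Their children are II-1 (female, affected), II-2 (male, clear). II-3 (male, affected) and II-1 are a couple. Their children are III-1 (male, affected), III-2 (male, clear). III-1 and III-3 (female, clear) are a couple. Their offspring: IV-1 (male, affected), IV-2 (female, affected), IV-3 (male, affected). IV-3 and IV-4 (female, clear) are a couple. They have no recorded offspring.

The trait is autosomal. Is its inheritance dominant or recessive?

II-3 and II-1 are both affected yet have a clear child III-2. Under a recessive model two affected parents are homozygous and every child would be affected, so the trait cannot be recessive.

dominant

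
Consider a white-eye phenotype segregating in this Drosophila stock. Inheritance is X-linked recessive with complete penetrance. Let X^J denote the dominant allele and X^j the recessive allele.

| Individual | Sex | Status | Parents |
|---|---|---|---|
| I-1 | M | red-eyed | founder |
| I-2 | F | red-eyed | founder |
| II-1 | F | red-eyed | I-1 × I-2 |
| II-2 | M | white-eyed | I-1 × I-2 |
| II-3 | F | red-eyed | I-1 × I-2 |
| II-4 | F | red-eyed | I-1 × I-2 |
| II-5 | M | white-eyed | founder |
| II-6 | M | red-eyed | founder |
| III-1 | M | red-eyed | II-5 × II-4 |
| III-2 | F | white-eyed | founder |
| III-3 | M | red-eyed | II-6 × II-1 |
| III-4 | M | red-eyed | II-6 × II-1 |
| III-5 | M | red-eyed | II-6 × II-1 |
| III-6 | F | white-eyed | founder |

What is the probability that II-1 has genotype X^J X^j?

1/9

I-1 is red-eyed, so I-1 is X^J Y.
I-2 is red-eyed so carries J and passed j to II-2 (X^j Y), so I-2 is X^J X^j.
Their cross gives offspring ratios 1/2 X^J X^J : 1/2 X^J X^j. Conditioning on II-1 being red-eyed, P(X^J X^j) = 1/2 / 1 = 1/2 before taking II-1's own offspring into account.
II-6 is red-eyed, so II-6 is X^J Y.
Now use II-1's offspring. Probability of each recorded status — red-eyed son III-3: 1/2 if II-1 is X^J X^j, 1 if X^J X^J; red-eyed son III-4: 1/2 if II-1 is X^J X^j, 1 if X^J X^J; red-eyed son III-5: 1/2 if II-1 is X^J X^j, 1 if X^J X^J.
Bayes: P(X^J X^j) = 1/2·1/8 / (1/2·1/8 + 1/2·1) = 1/9.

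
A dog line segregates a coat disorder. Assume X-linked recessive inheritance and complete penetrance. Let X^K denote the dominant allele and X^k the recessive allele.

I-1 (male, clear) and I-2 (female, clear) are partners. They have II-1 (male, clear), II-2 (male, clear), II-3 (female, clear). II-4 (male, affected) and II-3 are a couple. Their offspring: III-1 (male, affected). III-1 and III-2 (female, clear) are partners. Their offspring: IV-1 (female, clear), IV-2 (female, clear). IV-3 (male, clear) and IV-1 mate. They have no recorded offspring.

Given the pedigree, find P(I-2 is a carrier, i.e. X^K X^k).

1

I-2 is clear so carries K and passed k to II-3 (X^K X^k, whose K came from I-1), so I-2 is X^K X^k, giving P(X^K X^k) = 1.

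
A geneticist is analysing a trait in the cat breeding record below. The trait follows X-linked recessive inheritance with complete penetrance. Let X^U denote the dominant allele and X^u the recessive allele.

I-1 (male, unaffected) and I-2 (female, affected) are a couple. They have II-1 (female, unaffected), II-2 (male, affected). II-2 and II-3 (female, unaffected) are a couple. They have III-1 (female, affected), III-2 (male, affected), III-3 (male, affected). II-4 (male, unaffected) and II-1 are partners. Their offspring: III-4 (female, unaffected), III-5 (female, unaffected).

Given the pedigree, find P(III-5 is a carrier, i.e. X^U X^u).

II-4 is unaffected, so II-4 is X^U Y.
II-1 is unaffected so carries U and received u from I-2 (X^u X^u), so II-1 is X^U X^u.
Their cross gives offspring ratios 1/2 X^U X^U : 1/2 X^U X^u. Conditioning on III-5 being unaffected, P(X^U X^u) = 1/2 / 1 = 1/2.

1/2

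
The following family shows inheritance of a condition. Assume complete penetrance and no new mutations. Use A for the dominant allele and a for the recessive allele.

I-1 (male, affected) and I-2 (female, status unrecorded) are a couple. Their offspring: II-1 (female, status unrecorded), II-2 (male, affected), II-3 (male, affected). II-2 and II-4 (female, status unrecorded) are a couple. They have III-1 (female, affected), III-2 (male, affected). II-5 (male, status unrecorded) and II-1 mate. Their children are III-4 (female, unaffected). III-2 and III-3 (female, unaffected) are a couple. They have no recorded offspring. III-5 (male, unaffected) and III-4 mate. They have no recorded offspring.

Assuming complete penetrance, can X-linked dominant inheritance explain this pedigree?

Yes

A consistent assignment under X-linked dominant exists: I-1 X^A Y, I-2 X^A X^a, II-1 X^A X^a, II-2 X^A Y, II-3 X^A Y, II-4 X^A X^A, II-5 X^a Y, III-1 X^A X^A, III-2 X^A Y, III-3 X^a X^a, III-4 X^a X^a, III-5 X^a Y.
In this assignment every recorded phenotype matches its genotype and every non-founder's genotype is obtainable from its parents' genotypes, so the pedigree is consistent.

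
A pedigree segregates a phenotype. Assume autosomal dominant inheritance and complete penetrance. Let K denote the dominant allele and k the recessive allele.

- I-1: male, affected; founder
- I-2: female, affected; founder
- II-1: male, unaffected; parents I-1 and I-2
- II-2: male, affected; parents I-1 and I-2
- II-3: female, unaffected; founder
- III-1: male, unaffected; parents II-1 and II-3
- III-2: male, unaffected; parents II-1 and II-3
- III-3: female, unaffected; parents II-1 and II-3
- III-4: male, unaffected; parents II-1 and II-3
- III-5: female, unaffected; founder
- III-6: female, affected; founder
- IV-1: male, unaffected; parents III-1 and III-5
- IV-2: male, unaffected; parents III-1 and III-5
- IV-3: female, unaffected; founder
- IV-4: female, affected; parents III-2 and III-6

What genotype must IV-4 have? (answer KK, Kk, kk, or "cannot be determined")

From phenotype alone, IV-4 is KK or Kk.
IV-4 is affected so carries K and received k from III-2 (kk), so IV-4 is Kk.

Kk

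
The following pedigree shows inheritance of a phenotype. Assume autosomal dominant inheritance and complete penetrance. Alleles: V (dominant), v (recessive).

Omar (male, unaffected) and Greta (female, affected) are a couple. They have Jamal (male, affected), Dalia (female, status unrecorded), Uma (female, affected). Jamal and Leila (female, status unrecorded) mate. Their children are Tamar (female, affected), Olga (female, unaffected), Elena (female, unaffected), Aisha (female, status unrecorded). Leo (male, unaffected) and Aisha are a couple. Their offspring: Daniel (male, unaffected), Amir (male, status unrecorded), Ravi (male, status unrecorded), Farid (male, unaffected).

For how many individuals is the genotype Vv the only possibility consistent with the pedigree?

2

Obligate heterozygotes: Jamal is affected so carries V and received v from Omar (vv), so Jamal is Vv; Uma is affected so carries V and received v from Omar (vv), so Uma is Vv.
Every other individual is either homozygous by phenotype or has at least one consistent homozygous assignment, so the count is 2.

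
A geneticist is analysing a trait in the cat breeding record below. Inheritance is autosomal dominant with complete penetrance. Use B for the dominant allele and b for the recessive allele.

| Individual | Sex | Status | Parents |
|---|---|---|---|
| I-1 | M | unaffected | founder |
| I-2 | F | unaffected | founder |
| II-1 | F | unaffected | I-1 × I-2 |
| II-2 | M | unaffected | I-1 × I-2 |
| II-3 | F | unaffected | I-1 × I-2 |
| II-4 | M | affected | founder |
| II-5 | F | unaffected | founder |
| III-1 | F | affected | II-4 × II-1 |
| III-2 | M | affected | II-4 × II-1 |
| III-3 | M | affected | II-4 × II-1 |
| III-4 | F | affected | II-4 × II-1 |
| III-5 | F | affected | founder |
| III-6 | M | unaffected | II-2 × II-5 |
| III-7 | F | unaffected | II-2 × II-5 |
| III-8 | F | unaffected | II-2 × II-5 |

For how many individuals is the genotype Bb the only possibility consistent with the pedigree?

4

Obligate heterozygotes: III-1 is affected so carries B and received b from II-1 (bb), so III-1 is Bb; III-2 is affected so carries B and received b from II-1 (bb), so III-2 is Bb; III-3 is affected so carries B and received b from II-1 (bb), so III-3 is Bb; III-4 is affected so carries B and received b from II-1 (bb), so III-4 is Bb.
Every other individual is either homozygous by phenotype or has at least one consistent homozygous assignment, so the count is 4.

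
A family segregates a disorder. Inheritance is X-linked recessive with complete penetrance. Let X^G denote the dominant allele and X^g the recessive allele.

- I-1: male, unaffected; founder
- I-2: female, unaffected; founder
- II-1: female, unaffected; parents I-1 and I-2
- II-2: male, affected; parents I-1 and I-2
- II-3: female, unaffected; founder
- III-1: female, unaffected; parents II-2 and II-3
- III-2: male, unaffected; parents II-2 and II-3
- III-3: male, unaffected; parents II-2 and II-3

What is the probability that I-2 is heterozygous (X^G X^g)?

I-2 is unaffected so carries G and passed g to II-2 (X^g Y), so I-2 is X^G X^g, giving P(X^G X^g) = 1.

1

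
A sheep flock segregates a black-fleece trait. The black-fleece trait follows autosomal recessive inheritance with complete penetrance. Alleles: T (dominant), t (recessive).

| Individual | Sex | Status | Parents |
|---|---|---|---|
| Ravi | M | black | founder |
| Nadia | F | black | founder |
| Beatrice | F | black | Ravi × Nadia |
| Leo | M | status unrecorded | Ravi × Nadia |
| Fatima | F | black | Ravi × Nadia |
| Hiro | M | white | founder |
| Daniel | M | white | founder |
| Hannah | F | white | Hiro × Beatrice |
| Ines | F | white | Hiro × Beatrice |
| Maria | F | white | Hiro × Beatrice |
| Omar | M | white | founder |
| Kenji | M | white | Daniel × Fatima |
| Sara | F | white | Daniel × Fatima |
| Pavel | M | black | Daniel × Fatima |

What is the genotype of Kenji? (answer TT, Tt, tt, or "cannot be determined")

Tt

From phenotype alone, Kenji is TT or Tt.
Kenji is white so carries T and received t from Fatima (tt), so Kenji is Tt.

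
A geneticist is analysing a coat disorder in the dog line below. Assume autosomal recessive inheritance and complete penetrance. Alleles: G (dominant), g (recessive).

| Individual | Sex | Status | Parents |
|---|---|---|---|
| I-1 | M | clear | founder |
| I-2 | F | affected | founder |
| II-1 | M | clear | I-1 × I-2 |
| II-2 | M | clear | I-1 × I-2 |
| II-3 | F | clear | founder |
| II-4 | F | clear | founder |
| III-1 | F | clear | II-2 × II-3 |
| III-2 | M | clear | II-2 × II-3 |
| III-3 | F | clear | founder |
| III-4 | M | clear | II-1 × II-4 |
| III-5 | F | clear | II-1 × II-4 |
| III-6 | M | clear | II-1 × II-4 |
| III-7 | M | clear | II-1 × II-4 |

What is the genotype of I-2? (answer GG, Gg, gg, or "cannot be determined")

I-2 is affected, so I-2 is gg.

gg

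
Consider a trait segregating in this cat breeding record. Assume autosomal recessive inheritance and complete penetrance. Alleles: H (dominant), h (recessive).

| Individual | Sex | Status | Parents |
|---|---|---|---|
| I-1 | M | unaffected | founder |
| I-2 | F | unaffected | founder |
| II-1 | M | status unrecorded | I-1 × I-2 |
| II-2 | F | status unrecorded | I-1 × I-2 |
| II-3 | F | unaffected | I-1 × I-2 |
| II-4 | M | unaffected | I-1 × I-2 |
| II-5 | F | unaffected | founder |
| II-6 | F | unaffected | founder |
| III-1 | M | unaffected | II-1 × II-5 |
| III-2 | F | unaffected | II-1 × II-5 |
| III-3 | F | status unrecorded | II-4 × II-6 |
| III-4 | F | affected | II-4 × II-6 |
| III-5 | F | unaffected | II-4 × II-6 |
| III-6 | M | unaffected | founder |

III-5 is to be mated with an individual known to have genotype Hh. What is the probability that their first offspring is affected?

II-4 is unaffected so carries H and passed h to III-4 (hh), so II-4 is Hh.
II-6 is unaffected so carries H and passed h to III-4 (hh), so II-6 is Hh.
III-5 is an unaffected offspring of II-4 (Hh) × II-6 (Hh), whose cross gives 1/4 HH : 1/2 Hh : 1/4 hh; conditioning on being unaffected, III-5 is HH with probability 1/3, Hh with probability 2/3.
Summing over parental genotype combinations, P(offspring is affected) = 2/3·1/4 = 1/6.

1/6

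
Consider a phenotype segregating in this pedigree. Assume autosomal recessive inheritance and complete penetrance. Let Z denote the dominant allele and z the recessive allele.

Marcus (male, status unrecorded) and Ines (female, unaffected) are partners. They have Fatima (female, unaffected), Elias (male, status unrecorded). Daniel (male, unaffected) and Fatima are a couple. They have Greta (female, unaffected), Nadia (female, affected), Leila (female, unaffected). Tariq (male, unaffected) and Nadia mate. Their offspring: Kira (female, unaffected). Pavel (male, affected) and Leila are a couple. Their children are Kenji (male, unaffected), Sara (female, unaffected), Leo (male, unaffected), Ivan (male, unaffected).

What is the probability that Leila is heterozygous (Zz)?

Daniel is unaffected so carries Z and passed z to Nadia (zz), so Daniel is Zz.
Fatima is unaffected so carries Z and passed z to Nadia (zz), so Fatima is Zz.
Their cross gives offspring ratios 1/4 ZZ : 1/2 Zz : 1/4 zz. Conditioning on Leila being unaffected, P(Zz) = 1/2 / 3/4 = 2/3 before taking Leila's own offspring into account.
Pavel is affected, so Pavel is zz.
Now use Leila's offspring. Probability of each recorded status — unaffected son Kenji: 1/2 if Leila is Zz, 1 if ZZ; unaffected daughter Sara: 1/2 if Leila is Zz, 1 if ZZ; unaffected son Leo: 1/2 if Leila is Zz, 1 if ZZ; unaffected son Ivan: 1/2 if Leila is Zz, 1 if ZZ.
Bayes: P(Zz) = 2/3·1/16 / (2/3·1/16 + 1/3·1) = 1/9.

1/9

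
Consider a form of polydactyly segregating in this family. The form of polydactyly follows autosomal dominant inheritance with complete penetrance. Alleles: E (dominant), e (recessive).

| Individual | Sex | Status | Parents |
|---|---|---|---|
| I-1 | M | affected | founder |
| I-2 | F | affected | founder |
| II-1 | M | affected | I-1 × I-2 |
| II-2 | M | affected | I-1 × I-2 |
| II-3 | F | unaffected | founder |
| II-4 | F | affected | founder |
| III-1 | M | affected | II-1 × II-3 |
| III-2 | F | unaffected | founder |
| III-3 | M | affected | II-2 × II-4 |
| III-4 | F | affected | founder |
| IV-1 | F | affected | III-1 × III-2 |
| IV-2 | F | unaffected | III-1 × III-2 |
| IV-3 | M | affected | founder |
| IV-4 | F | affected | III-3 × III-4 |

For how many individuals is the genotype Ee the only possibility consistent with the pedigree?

2

Obligate heterozygotes: III-1 is affected so carries E and received e from II-3 (ee), so III-1 is Ee; IV-1 is affected so carries E and received e from III-2 (ee), so IV-1 is Ee.
Every other individual is either homozygous by phenotype or has at least one consistent homozygous assignment, so the count is 2.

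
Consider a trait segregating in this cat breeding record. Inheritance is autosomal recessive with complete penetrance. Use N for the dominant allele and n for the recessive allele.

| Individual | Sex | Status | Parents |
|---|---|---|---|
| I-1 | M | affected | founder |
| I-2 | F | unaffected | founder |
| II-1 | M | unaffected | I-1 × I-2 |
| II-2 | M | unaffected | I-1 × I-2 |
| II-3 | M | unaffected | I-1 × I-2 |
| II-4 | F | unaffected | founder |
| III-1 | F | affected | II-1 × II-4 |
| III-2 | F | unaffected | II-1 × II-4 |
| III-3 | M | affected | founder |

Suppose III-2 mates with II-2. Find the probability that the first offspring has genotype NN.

1/3

II-1 is unaffected so carries N and received n from I-1 (nn), so II-1 is Nn.
II-4 is unaffected so carries N and passed n to III-1 (nn), so II-4 is Nn.
III-2 is an unaffected offspring of II-1 (Nn) × II-4 (Nn), whose cross gives 1/4 NN : 1/2 Nn : 1/4 nn; conditioning on being unaffected, III-2 is NN with probability 1/3, Nn with probability 2/3.
II-2 is unaffected so carries N and received n from I-1 (nn), so II-2 is Nn.
Summing over parental genotype combinations, P(offspring has genotype NN) = 1/3·1/2 + 2/3·1/4 = 1/3.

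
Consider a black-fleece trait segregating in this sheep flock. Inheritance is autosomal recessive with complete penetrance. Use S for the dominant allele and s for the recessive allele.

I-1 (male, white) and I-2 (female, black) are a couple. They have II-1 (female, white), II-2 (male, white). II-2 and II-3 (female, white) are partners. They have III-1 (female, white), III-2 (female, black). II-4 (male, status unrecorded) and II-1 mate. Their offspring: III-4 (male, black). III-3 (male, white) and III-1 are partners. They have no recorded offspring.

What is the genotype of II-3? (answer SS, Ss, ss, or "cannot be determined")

Ss

From phenotype alone, II-3 is SS or Ss.
II-3 is white so carries S and passed s to III-2 (ss), so II-3 is Ss.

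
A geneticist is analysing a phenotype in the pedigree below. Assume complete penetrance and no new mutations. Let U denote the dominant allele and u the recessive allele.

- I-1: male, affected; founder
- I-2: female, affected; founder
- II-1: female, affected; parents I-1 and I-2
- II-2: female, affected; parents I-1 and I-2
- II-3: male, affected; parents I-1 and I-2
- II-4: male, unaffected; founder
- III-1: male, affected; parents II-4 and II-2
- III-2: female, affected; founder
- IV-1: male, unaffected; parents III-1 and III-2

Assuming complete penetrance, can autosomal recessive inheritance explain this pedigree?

No

Under autosomal recessive, IV-1 (unaffected, male) cannot arise from III-1 (affected) × III-2 (affected).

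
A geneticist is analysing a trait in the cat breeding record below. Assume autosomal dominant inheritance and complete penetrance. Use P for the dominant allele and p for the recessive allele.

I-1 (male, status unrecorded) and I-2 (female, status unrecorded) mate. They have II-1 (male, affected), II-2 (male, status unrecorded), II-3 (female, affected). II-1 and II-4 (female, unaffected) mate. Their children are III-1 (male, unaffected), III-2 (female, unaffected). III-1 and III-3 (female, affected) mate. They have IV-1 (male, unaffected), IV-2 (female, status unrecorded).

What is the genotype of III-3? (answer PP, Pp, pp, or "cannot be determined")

From phenotype alone, III-3 is PP or Pp.
III-3 is affected so carries P and passed p to IV-1 (pp), so III-3 is Pp.

Pp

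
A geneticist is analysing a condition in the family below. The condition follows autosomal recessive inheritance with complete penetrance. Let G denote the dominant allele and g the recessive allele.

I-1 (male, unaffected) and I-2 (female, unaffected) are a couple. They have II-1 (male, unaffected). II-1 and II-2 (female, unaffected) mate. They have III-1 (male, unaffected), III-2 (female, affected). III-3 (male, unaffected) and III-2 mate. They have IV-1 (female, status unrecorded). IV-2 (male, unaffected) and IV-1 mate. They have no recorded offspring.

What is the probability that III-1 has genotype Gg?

II-1 is unaffected so carries G and passed g to III-2 (gg), so II-1 is Gg.
II-2 is unaffected so carries G and passed g to III-2 (gg), so II-2 is Gg.
Their cross gives offspring ratios 1/4 GG : 1/2 Gg : 1/4 gg. Conditioning on III-1 being unaffected, P(Gg) = 1/2 / 3/4 = 2/3.

2/3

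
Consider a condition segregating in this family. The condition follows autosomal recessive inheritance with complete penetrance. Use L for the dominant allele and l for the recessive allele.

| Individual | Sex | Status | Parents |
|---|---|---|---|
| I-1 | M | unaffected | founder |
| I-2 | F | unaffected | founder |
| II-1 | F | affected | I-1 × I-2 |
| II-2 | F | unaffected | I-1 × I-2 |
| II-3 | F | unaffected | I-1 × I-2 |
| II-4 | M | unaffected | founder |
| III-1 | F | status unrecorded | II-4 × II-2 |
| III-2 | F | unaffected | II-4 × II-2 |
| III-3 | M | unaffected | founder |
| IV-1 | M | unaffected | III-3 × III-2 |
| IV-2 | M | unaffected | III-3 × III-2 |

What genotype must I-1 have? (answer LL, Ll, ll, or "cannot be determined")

From phenotype alone, I-1 is LL or Ll.
I-1 is unaffected so carries L and passed l to II-1 (ll), so I-1 is Ll.

Ll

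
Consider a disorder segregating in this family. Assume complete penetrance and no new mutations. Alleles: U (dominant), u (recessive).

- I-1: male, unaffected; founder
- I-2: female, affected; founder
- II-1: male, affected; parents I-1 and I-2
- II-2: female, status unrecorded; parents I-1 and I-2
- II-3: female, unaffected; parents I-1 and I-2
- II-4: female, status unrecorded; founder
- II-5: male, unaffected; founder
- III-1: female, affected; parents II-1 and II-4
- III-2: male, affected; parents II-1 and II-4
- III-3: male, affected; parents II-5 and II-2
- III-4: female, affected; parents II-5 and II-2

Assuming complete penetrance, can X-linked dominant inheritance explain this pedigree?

Yes

A consistent assignment under X-linked dominant exists: I-1 X^u Y, I-2 X^U X^u, II-1 X^U Y, II-2 X^U X^u, II-3 X^u X^u, II-4 X^U X^U, II-5 X^u Y, III-1 X^U X^U, III-2 X^U Y, III-3 X^U Y, III-4 X^U X^u.
In this assignment every recorded phenotype matches its genotype and every non-founder's genotype is obtainable from its parents' genotypes, so the pedigree is consistent.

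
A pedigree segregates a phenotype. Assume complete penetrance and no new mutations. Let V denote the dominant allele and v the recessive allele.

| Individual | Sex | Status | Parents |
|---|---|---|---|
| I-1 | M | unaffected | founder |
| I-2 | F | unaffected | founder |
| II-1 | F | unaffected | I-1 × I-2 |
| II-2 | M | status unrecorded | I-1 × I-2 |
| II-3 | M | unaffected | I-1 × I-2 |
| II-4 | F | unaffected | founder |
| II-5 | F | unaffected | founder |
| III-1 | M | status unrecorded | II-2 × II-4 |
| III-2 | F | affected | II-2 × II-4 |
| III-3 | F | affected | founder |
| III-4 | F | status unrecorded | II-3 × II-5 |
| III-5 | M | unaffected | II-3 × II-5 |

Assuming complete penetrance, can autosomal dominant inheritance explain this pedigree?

No assignment of genotypes under autosomal dominant satisfies every parent–offspring relationship, so the pedigree is inconsistent.

No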